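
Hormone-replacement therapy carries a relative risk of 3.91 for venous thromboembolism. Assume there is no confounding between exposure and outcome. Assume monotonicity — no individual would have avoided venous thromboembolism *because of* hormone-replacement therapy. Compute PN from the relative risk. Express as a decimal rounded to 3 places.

Under exogeneity and monotonicity, PN = (RR − 1) / RR = 1 − 1/RR.
PN = (3.91 − 1) / 3.91 = 2.91 / 3.91 ≈ 0.7442

PN ≈ 0.744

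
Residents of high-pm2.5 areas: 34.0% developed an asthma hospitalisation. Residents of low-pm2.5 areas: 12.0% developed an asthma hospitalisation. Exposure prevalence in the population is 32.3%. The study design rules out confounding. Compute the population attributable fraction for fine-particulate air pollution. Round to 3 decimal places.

p₁ = 0.34, p₀ = 0.12.
Overall risk P(Y=1) = π·p₁ + (1−π)·p₀ = 0.323×0.34 + 0.677×0.12 = 0.19106.
Under exogeneity, PAF = [P(Y=1) − p₀] / P(Y=1).
PAF = (0.19106 − 0.12) / 0.19106 ≈ 0.3719

PAF ≈ 0.372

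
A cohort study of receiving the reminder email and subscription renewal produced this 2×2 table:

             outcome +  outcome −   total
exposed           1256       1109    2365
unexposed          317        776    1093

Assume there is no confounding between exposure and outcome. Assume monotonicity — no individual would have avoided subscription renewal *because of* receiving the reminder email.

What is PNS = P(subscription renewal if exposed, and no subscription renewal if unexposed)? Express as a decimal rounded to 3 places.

p₁ = P(outcome | exposed) = 1256/2365 = 0.53108
p₀ = P(outcome | unexposed) = 317/1093 = 0.29003
Under exogeneity and monotonicity, PNS = p₁ − p₀.
PNS = 0.53108 − 0.29003 = 0.24105

PNS ≈ 0.241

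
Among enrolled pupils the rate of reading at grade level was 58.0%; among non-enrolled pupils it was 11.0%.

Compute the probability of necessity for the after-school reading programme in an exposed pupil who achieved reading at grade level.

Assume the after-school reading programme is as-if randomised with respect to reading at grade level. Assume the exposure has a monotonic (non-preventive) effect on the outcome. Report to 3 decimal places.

p₁ = 0.58, p₀ = 0.11.
Under exogeneity and monotonicity, PN = (p₁ − p₀) / p₁.
PN = (0.58 − 0.11) / 0.58 = 0.47 / 0.58 ≈ 0.8103

PN ≈ 0.810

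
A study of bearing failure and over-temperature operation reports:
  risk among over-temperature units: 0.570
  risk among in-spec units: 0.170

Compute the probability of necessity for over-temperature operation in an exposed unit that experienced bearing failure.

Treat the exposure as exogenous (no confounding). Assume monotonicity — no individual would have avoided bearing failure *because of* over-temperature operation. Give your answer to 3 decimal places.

Let p₁ = 0.57, p₀ = 0.17.
Under exogeneity and monotonicity, PN = (p₁ − p₀) / p₁.
PN = (0.57 − 0.17) / 0.57 = 0.4 / 0.57 ≈ 0.7018

PN ≈ 0.702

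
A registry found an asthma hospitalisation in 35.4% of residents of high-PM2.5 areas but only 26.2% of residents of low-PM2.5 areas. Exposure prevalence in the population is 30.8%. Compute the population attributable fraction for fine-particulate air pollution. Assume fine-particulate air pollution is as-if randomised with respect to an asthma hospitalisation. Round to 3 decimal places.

PAF ≈ 0.098

p₁ = 0.354, p₀ = 0.262.
Overall risk P(Y=1) = π·p₁ + (1−π)·p₀ = 0.308×0.354 + 0.692×0.262 = 0.29034.
Under exogeneity, PAF = [P(Y=1) − p₀] / P(Y=1).
PAF = (0.29034 − 0.262) / 0.29034 ≈ 0.0976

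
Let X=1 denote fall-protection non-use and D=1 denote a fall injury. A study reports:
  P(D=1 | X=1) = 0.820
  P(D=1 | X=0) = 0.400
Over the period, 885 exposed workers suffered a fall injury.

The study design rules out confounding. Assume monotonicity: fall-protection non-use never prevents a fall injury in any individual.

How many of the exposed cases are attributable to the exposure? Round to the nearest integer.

about 453 cases

Let p₁ = 0.82, p₀ = 0.4.
PN = (p₁ − p₀)/p₁ = (0.82 − 0.4) / 0.82 ≈ 0.51220.
Attributable cases ≈ PN × (exposed cases) = 0.51220 × 885 ≈ 453.29.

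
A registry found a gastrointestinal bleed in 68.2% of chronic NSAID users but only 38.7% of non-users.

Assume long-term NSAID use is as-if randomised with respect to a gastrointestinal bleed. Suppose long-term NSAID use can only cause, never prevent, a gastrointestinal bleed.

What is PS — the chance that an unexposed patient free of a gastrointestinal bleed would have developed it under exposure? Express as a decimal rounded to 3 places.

p₁ = 0.682, p₀ = 0.387.
Under exogeneity and monotonicity, PS = (p₁ − p₀) / (1 − p₀).
PS = (0.682 − 0.387) / (1 − 0.387) = 0.295 / 0.613 ≈ 0.4812

PS ≈ 0.481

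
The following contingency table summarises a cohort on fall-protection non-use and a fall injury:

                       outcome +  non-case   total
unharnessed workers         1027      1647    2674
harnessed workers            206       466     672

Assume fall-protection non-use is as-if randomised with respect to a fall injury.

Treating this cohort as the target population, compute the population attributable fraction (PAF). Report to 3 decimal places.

p₁ = P(outcome | exposed) = 1027/2674 = 0.38407
p₀ = P(outcome | unexposed) = 206/672 = 0.30655
Exposure prevalence π = 2674/3346 = 0.79916; overall risk P(Y=1) = 0.3685.
Under exogeneity, PAF = [P(Y=1) − p₀]/P(Y=1).
PAF = (0.3685 − 0.30655) / 0.3685 ≈ 0.1681

PAF ≈ 0.168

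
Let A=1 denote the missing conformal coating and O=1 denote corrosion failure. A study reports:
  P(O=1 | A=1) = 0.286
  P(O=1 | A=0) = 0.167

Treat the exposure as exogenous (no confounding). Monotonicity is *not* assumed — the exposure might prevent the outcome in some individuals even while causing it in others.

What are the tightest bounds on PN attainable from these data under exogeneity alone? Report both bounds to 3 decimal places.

Let p₁ = 0.286, p₀ = 0.167.
Under exogeneity alone the bounds on PN are max{0,(p₁−p₀)/p₁} ≤ PN ≤ min{1,(1−p₀)/p₁}.
  lower = (p₁ − p₀)/p₁ = 0.119 / 0.286 ≈ 0.4161
  upper = min{1, (1 − p₀)/p₁} = 0.833 / 0.286 ≈ 2.9126 → capped at 1

0.416 ≤ PN ≤ 1.000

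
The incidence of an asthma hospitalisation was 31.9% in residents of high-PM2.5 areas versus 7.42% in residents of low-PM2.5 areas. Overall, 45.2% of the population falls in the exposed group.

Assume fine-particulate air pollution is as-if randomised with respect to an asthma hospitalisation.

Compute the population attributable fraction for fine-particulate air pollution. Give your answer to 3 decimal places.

PAF ≈ 0.599

p₁ = 0.319, p₀ = 0.0742.
Overall risk P(Y=1) = π·p₁ + (1−π)·p₀ = 0.452×0.319 + 0.548×0.0742 = 0.18485.
Under exogeneity, PAF = [P(Y=1) − p₀] / P(Y=1).
PAF = (0.18485 − 0.0742) / 0.18485 ≈ 0.5986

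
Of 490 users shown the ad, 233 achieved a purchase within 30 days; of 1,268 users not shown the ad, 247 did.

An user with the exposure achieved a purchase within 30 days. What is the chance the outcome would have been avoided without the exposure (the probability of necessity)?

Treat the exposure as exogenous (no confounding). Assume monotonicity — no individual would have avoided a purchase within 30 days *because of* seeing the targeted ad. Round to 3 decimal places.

PN ≈ 0.590

p₁ = P(outcome | exposed) = 233/490 = 0.47551
p₀ = P(outcome | unexposed) = 247/1268 = 0.19479
Under exogeneity and monotonicity, PN = (p₁ − p₀) / p₁.
PN = (0.47551 − 0.19479) / 0.47551 = 0.28072 / 0.47551 ≈ 0.5903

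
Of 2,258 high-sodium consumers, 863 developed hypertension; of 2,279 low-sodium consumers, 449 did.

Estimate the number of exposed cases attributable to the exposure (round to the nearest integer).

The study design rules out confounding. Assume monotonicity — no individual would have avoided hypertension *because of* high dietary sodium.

about 418 cases

p₁ = P(outcome | exposed) = 863/2258 = 0.3822
p₀ = P(outcome | unexposed) = 449/2279 = 0.19702
PN = (p₁ − p₀)/p₁ = (0.3822 − 0.19702) / 0.3822 ≈ 0.48452.
Attributable cases ≈ PN × (exposed cases) = 0.48452 × 863 ≈ 418.14.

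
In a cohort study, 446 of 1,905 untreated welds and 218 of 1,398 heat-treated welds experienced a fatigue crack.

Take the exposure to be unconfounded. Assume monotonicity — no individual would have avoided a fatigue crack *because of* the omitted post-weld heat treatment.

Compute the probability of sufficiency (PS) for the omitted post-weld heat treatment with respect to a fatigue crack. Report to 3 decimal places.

PS ≈ 0.093

p₁ = P(outcome | exposed) = 446/1905 = 0.23412
p₀ = P(outcome | unexposed) = 218/1398 = 0.15594
Under exogeneity and monotonicity, PS = (p₁ − p₀) / (1 − p₀).
PS = (0.23412 − 0.15594) / (1 − 0.15594) = 0.078184 / 0.84406 ≈ 0.0926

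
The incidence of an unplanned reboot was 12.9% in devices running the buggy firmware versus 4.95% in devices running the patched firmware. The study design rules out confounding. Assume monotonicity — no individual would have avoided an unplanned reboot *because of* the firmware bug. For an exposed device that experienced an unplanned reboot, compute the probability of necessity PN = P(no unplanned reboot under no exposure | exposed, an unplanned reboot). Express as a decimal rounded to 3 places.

p₁ = 0.129, p₀ = 0.0495.
Under exogeneity and monotonicity, PN = (p₁ − p₀) / p₁.
PN = (0.129 − 0.0495) / 0.129 = 0.0795 / 0.129 ≈ 0.6163

PN ≈ 0.616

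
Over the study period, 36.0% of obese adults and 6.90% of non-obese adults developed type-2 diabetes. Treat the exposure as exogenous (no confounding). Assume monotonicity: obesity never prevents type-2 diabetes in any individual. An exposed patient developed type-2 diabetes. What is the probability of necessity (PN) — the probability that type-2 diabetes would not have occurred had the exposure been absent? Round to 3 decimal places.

p₁ = 0.36, p₀ = 0.069.
Under exogeneity and monotonicity, PN = (p₁ − p₀) / p₁.
PN = (0.36 − 0.069) / 0.36 = 0.291 / 0.36 ≈ 0.8083

PN ≈ 0.808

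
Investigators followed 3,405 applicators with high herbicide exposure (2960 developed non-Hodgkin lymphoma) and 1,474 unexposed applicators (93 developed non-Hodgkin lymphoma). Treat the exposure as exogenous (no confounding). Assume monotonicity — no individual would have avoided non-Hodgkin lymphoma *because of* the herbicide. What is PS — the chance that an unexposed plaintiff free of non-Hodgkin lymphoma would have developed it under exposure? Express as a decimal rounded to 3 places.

p₁ = P(outcome | exposed) = 2960/3405 = 0.86931
p₀ = P(outcome | unexposed) = 93/1474 = 0.063094
Under exogeneity and monotonicity, PS = (p₁ − p₀) / (1 − p₀).
PS = (0.86931 − 0.063094) / (1 − 0.063094) = 0.80622 / 0.93691 ≈ 0.8605

PS ≈ 0.861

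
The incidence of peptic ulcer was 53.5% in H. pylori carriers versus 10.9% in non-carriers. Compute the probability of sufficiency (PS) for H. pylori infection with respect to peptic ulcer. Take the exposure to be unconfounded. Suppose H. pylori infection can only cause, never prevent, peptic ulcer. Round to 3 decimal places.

p₁ = 0.535, p₀ = 0.109.
Under exogeneity and monotonicity, PS = (p₁ − p₀) / (1 − p₀).
PS = (0.535 − 0.109) / (1 − 0.109) = 0.426 / 0.891 ≈ 0.4781

PS ≈ 0.478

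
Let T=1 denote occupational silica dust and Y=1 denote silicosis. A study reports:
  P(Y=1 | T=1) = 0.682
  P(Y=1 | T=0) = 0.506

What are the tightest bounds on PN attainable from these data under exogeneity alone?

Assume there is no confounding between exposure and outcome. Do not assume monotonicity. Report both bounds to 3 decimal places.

0.258 ≤ PN ≤ 0.724

Let p₁ = 0.682, p₀ = 0.506.
Under exogeneity alone the bounds on PN are max{0,(p₁−p₀)/p₁} ≤ PN ≤ min{1,(1−p₀)/p₁}.
  lower = (p₁ − p₀)/p₁ = 0.176 / 0.682 ≈ 0.2581
  upper = min{1, (1 − p₀)/p₁} = 0.494 / 0.682 ≈ 0.7243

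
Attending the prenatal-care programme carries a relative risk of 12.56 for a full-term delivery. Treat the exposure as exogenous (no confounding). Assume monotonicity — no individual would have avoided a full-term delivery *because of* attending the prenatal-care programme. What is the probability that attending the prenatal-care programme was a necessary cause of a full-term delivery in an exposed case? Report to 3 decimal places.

Under exogeneity and monotonicity, PN = (RR − 1) / RR = 1 − 1/RR.
PN = (12.56 − 1) / 12.56 = 11.56 / 12.56 ≈ 0.9204

PN ≈ 0.920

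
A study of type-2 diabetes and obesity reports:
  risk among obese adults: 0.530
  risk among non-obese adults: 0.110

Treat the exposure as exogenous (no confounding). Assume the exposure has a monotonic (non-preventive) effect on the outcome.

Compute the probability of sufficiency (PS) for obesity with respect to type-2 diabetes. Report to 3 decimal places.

PS ≈ 0.472

Let p₁ = 0.53, p₀ = 0.11.
Under exogeneity and monotonicity, PS = (p₁ − p₀) / (1 − p₀).
PS = (0.53 − 0.11) / (1 − 0.11) = 0.42 / 0.89 ≈ 0.4719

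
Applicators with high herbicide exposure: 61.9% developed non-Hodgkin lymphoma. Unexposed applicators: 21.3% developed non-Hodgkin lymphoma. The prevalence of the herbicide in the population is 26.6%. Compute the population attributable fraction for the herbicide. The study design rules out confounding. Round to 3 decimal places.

PAF ≈ 0.336

p₁ = 0.619, p₀ = 0.213.
Overall risk P(Y=1) = π·p₁ + (1−π)·p₀ = 0.266×0.619 + 0.734×0.213 = 0.321.
Under exogeneity, PAF = [P(Y=1) − p₀] / P(Y=1).
PAF = (0.321 − 0.213) / 0.321 ≈ 0.3364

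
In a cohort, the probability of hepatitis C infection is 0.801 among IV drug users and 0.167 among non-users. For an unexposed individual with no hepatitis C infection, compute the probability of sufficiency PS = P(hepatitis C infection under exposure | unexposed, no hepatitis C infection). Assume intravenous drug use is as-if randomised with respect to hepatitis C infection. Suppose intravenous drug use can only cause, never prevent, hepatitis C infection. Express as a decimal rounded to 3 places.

PS ≈ 0.761

Let p₁ = 0.801, p₀ = 0.167.
Under exogeneity and monotonicity, PS = (p₁ − p₀) / (1 − p₀).
PS = (0.801 − 0.167) / (1 − 0.167) = 0.634 / 0.833 ≈ 0.7611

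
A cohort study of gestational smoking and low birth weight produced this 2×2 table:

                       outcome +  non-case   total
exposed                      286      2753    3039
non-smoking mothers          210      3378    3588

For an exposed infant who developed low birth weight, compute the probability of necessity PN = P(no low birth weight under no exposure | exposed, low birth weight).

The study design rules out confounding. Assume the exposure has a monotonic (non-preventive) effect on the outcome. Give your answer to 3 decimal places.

p₁ = P(outcome | exposed) = 286/3039 = 0.09411
p₀ = P(outcome | unexposed) = 210/3588 = 0.058528
Under exogeneity and monotonicity, PN = (p₁ − p₀)/p₁.
PN = (0.09411 − 0.058528) / 0.09411 ≈ 0.3781

PN ≈ 0.378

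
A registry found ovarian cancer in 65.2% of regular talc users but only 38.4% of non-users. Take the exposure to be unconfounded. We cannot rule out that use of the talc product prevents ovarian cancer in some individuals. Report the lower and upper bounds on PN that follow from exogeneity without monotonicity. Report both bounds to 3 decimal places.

p₁ = 0.652, p₀ = 0.384.
Under exogeneity alone the bounds on PN are max{0,(p₁−p₀)/p₁} ≤ PN ≤ min{1,(1−p₀)/p₁}.
  lower = (p₁ − p₀)/p₁ = 0.268 / 0.652 ≈ 0.4110
  upper = min{1, (1 − p₀)/p₁} = 0.616 / 0.652 ≈ 0.9448

0.411 ≤ PN ≤ 0.945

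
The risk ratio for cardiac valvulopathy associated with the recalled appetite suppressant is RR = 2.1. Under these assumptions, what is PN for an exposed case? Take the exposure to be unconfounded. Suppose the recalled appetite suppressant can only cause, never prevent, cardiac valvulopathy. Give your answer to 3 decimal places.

Under exogeneity and monotonicity, PN = (RR − 1) / RR = 1 − 1/RR.
PN = (2.1 − 1) / 2.1 = 1.1 / 2.1 ≈ 0.5238

PN ≈ 0.524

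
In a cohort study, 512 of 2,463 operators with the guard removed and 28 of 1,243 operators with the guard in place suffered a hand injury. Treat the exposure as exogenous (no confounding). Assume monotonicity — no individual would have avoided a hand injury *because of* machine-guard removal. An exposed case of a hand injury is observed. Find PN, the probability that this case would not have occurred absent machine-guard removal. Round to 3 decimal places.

PN ≈ 0.892

p₁ = P(outcome | exposed) = 512/2463 = 0.20788
p₀ = P(outcome | unexposed) = 28/1243 = 0.022526
Under exogeneity and monotonicity, PN = (p₁ − p₀) / p₁.
PN = (0.20788 − 0.022526) / 0.20788 = 0.18535 / 0.20788 ≈ 0.8916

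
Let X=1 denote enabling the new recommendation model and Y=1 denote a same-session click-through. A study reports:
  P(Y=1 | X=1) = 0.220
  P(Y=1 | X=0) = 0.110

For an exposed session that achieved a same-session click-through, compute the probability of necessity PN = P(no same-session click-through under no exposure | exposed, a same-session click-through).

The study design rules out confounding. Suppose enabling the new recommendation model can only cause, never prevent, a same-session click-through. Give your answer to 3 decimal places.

PN ≈ 0.500

Let p₁ = 0.22, p₀ = 0.11.
Under exogeneity and monotonicity, PN = (p₁ − p₀) / p₁.
PN = (0.22 − 0.11) / 0.22 = 0.11 / 0.22 ≈ 0.5000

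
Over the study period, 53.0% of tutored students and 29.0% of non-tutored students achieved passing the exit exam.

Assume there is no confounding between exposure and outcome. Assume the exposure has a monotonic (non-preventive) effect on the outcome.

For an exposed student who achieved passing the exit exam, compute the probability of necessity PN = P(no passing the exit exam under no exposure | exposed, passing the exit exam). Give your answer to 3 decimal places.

PN ≈ 0.453

p₁ = 0.53, p₀ = 0.29.
Under exogeneity and monotonicity, PN = (p₁ − p₀) / p₁.
PN = (0.53 − 0.29) / 0.53 = 0.24 / 0.53 ≈ 0.4528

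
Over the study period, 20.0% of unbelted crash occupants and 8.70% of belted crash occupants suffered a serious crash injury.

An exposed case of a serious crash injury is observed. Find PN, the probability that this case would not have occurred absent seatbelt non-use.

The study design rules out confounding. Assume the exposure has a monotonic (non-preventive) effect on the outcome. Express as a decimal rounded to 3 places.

p₁ = 0.2, p₀ = 0.087.
Under exogeneity and monotonicity, PN = (p₁ − p₀) / p₁.
PN = (0.2 − 0.087) / 0.2 = 0.113 / 0.2 ≈ 0.5650

PN ≈ 0.565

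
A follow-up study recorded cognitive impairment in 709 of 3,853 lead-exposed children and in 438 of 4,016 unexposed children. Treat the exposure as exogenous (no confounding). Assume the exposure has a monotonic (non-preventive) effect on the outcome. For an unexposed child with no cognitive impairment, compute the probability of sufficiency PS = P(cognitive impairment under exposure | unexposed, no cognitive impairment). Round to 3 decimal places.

PS ≈ 0.084

p₁ = P(outcome | exposed) = 709/3853 = 0.18401
p₀ = P(outcome | unexposed) = 438/4016 = 0.10906
Under exogeneity and monotonicity, PS = (p₁ − p₀) / (1 − p₀).
PS = (0.18401 − 0.10906) / (1 − 0.10906) = 0.074949 / 0.89094 ≈ 0.0841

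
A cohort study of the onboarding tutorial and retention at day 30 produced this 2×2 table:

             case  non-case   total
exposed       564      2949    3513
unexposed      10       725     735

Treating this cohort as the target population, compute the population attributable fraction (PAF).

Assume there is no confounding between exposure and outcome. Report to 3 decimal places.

PAF ≈ 0.899

p₁ = P(outcome | exposed) = 564/3513 = 0.16055
p₀ = P(outcome | unexposed) = 10/735 = 0.013605
Exposure prevalence π = 3513/4248 = 0.82698; overall risk P(Y=1) = 0.13512.
Under exogeneity, PAF = [P(Y=1) − p₀]/P(Y=1).
PAF = (0.13512 − 0.013605) / 0.13512 ≈ 0.8993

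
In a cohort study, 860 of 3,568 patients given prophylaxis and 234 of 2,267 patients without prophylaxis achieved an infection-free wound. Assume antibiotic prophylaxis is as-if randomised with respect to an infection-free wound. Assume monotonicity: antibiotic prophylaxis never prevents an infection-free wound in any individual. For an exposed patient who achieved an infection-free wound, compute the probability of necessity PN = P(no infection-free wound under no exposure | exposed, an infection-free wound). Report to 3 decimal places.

p₁ = P(outcome | exposed) = 860/3568 = 0.24103
p₀ = P(outcome | unexposed) = 234/2267 = 0.10322
Under exogeneity and monotonicity, PN = (p₁ − p₀) / p₁.
PN = (0.24103 − 0.10322) / 0.24103 = 0.13781 / 0.24103 ≈ 0.5718

PN ≈ 0.572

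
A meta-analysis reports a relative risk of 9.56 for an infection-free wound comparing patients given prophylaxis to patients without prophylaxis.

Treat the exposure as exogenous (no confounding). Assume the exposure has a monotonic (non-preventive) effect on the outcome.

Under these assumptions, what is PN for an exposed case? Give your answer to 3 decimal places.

PN ≈ 0.895

Under exogeneity and monotonicity, PN = (RR − 1) / RR = 1 − 1/RR.
PN = (9.56 − 1) / 9.56 = 8.56 / 9.56 ≈ 0.8954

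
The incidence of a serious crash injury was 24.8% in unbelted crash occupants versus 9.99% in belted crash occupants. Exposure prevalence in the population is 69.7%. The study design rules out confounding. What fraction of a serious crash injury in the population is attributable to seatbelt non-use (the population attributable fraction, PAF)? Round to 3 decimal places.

PAF ≈ 0.508

p₁ = 0.248, p₀ = 0.0999.
Overall risk P(Y=1) = π·p₁ + (1−π)·p₀ = 0.697×0.248 + 0.303×0.0999 = 0.20313.
Under exogeneity, PAF = [P(Y=1) − p₀] / P(Y=1).
PAF = (0.20313 − 0.0999) / 0.20313 ≈ 0.5082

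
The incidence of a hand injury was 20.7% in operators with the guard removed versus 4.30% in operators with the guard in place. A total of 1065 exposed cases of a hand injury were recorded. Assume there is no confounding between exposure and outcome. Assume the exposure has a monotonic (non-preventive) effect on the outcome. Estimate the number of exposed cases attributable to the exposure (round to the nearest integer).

about 844 cases

p₁ = 0.207, p₀ = 0.043.
PN = (p₁ − p₀)/p₁ = (0.207 − 0.043) / 0.207 ≈ 0.79227.
Attributable cases ≈ PN × (exposed cases) = 0.79227 × 1065 ≈ 843.77.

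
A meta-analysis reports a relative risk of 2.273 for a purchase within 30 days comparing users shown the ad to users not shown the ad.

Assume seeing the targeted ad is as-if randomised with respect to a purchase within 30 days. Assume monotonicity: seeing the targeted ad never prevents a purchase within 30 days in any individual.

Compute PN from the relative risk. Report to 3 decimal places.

PN ≈ 0.560

Under exogeneity and monotonicity, PN = (RR − 1) / RR = 1 − 1/RR.
PN = (2.273 − 1) / 2.273 = 1.273 / 2.273 ≈ 0.5601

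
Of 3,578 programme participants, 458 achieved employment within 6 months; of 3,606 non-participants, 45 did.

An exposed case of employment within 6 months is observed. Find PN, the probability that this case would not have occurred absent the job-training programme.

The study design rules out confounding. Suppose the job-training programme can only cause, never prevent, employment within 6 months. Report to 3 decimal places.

p₁ = P(outcome | exposed) = 458/3578 = 0.128
p₀ = P(outcome | unexposed) = 45/3606 = 0.012479
Under exogeneity and monotonicity, PN = (p₁ − p₀) / p₁.
PN = (0.128 − 0.012479) / 0.128 = 0.11553 / 0.128 ≈ 0.9025

PN ≈ 0.903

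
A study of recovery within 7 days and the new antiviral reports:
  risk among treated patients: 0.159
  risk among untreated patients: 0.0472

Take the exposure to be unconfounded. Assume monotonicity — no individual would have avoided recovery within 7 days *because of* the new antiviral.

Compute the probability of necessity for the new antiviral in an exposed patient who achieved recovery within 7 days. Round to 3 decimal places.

Let p₁ = 0.159, p₀ = 0.0472.
Under exogeneity and monotonicity, PN = (p₁ − p₀) / p₁.
PN = (0.159 − 0.0472) / 0.159 = 0.1118 / 0.159 ≈ 0.7031

PN ≈ 0.703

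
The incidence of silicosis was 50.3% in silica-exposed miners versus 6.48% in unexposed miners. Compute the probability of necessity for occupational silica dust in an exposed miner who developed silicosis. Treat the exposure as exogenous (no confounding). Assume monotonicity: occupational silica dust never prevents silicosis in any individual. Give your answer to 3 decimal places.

PN ≈ 0.871

p₁ = 0.503, p₀ = 0.0648.
Under exogeneity and monotonicity, PN = (p₁ − p₀) / p₁.
PN = (0.503 − 0.0648) / 0.503 = 0.4382 / 0.503 ≈ 0.8712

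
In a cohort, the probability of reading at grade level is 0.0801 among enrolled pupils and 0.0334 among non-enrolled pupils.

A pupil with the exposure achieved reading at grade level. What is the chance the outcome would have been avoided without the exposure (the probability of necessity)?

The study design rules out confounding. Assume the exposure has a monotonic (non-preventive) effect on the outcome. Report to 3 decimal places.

PN ≈ 0.583

Let p₁ = 0.0801, p₀ = 0.0334.
Under exogeneity and monotonicity, PN = (p₁ − p₀) / p₁.
PN = (0.0801 − 0.0334) / 0.0801 = 0.0467 / 0.0801 ≈ 0.5830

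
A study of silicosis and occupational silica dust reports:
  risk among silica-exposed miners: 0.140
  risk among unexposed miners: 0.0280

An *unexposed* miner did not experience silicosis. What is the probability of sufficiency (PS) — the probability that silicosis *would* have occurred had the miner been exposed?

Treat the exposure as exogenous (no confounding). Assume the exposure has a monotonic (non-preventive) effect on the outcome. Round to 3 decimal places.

Let p₁ = 0.14, p₀ = 0.028.
Under exogeneity and monotonicity, PS = (p₁ − p₀) / (1 − p₀).
PS = (0.14 − 0.028) / (1 − 0.028) = 0.112 / 0.972 ≈ 0.1152

PS ≈ 0.115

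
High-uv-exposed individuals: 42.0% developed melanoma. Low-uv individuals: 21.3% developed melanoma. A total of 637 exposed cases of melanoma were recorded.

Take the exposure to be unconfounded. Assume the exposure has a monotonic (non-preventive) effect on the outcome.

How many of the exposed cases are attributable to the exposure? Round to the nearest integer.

about 314 cases

p₁ = 0.42, p₀ = 0.213.
PN = (p₁ − p₀)/p₁ = (0.42 − 0.213) / 0.42 ≈ 0.49286.
Attributable cases ≈ PN × (exposed cases) = 0.49286 × 637 ≈ 313.95.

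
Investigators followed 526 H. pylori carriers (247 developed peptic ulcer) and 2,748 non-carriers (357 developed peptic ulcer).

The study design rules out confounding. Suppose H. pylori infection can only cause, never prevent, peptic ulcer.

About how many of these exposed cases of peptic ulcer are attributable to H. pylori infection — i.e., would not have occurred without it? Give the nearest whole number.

p₁ = P(outcome | exposed) = 247/526 = 0.46958
p₀ = P(outcome | unexposed) = 357/2748 = 0.12991
PN = (p₁ − p₀)/p₁ = (0.46958 − 0.12991) / 0.46958 ≈ 0.72334.
Attributable cases ≈ PN × (exposed cases) = 0.72334 × 247 ≈ 178.67.

about 179 cases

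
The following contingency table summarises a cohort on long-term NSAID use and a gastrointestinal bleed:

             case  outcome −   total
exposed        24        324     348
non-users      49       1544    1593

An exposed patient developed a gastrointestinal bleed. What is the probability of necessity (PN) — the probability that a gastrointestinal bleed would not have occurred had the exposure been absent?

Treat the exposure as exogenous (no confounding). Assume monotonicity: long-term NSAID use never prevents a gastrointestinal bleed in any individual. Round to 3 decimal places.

p₁ = P(outcome | exposed) = 24/348 = 0.068966
p₀ = P(outcome | unexposed) = 49/1593 = 0.03076
Under exogeneity and monotonicity, PN = (p₁ − p₀)/p₁.
PN = (0.068966 − 0.03076) / 0.068966 ≈ 0.5540

PN ≈ 0.554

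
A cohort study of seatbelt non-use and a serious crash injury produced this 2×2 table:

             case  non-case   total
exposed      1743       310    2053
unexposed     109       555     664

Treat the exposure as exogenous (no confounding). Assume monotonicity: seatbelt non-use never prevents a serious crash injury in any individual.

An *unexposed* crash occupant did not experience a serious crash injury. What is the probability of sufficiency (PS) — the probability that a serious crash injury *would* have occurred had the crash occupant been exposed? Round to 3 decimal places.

PS ≈ 0.819

p₁ = P(outcome | exposed) = 1743/2053 = 0.849
p₀ = P(outcome | unexposed) = 109/664 = 0.16416
Under exogeneity and monotonicity, PS = (p₁ − p₀) / (1 − p₀).
PS = (0.849 − 0.16416) / (1 − 0.16416) = 0.68484 / 0.83584 ≈ 0.8193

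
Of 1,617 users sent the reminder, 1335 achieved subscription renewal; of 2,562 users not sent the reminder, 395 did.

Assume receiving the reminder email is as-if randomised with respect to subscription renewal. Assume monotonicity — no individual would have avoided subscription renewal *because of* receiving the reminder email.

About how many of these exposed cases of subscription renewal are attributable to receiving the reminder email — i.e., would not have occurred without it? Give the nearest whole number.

p₁ = P(outcome | exposed) = 1335/1617 = 0.8256
p₀ = P(outcome | unexposed) = 395/2562 = 0.15418
PN = (p₁ − p₀)/p₁ = (0.8256 − 0.15418) / 0.8256 ≈ 0.81326.
Attributable cases ≈ PN × (exposed cases) = 0.81326 × 1335 ≈ 1085.70.

about 1086 cases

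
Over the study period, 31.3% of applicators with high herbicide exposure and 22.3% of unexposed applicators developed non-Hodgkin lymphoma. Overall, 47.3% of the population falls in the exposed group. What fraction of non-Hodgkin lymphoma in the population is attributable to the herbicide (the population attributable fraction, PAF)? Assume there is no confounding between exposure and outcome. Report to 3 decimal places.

PAF ≈ 0.160

p₁ = 0.313, p₀ = 0.223.
Overall risk P(Y=1) = π·p₁ + (1−π)·p₀ = 0.473×0.313 + 0.527×0.223 = 0.26557.
Under exogeneity, PAF = [P(Y=1) − p₀] / P(Y=1).
PAF = (0.26557 − 0.223) / 0.26557 ≈ 0.1603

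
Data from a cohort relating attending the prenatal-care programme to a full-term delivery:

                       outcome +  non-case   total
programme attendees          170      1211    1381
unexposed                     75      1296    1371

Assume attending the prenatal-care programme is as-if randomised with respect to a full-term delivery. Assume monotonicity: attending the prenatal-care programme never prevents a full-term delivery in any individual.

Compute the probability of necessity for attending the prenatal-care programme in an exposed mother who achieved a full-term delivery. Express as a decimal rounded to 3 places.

p₁ = P(outcome | exposed) = 170/1381 = 0.1231
p₀ = P(outcome | unexposed) = 75/1371 = 0.054705
Under exogeneity and monotonicity, PN = (p₁ − p₀)/p₁.
PN = (0.1231 − 0.054705) / 0.1231 ≈ 0.5556

PN ≈ 0.556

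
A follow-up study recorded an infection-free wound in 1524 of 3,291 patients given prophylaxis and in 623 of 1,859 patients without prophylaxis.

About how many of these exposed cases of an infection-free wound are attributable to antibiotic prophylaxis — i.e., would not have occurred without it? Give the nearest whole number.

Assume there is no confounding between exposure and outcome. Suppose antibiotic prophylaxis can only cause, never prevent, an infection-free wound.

p₁ = P(outcome | exposed) = 1524/3291 = 0.46308
p₀ = P(outcome | unexposed) = 623/1859 = 0.33513
PN = (p₁ − p₀)/p₁ = (0.46308 − 0.33513) / 0.46308 ≈ 0.27631.
Attributable cases ≈ PN × (exposed cases) = 0.27631 × 1524 ≈ 421.10.

about 421 cases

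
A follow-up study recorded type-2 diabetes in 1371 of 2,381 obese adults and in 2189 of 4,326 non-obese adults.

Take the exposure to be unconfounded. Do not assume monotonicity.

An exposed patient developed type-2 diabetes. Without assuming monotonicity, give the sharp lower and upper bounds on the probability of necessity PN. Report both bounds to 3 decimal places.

0.121 ≤ PN ≤ 0.858

p₁ = P(outcome | exposed) = 1371/2381 = 0.57581
p₀ = P(outcome | unexposed) = 2189/4326 = 0.50601
Under exogeneity alone the bounds on PN are max{0,(p₁−p₀)/p₁} ≤ PN ≤ min{1,(1−p₀)/p₁}.
  lower = (p₁ − p₀)/p₁ = 0.069798 / 0.57581 ≈ 0.1212
  upper = min{1, (1 − p₀)/p₁} = 0.49399 / 0.57581 ≈ 0.8579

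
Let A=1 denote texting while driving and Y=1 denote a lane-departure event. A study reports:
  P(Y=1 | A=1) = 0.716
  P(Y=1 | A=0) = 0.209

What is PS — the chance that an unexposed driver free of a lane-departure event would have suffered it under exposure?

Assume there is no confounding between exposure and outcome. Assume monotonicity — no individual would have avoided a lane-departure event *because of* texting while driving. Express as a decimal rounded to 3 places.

PS ≈ 0.641

Let p₁ = 0.716, p₀ = 0.209.
Under exogeneity and monotonicity, PS = (p₁ − p₀) / (1 − p₀).
PS = (0.716 − 0.209) / (1 − 0.209) = 0.507 / 0.791 ≈ 0.6410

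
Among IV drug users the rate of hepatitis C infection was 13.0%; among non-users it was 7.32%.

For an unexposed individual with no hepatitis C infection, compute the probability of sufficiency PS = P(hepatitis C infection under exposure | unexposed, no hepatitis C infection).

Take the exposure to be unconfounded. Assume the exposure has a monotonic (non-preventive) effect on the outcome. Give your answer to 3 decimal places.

PS ≈ 0.061

p₁ = 0.13, p₀ = 0.0732.
Under exogeneity and monotonicity, PS = (p₁ − p₀) / (1 − p₀).
PS = (0.13 − 0.0732) / (1 − 0.0732) = 0.0568 / 0.9268 ≈ 0.0613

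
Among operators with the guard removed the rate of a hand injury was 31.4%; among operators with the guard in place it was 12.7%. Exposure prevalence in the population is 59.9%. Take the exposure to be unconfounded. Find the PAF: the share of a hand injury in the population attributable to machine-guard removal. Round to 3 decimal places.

PAF ≈ 0.469

p₁ = 0.314, p₀ = 0.127.
Overall risk P(Y=1) = π·p₁ + (1−π)·p₀ = 0.599×0.314 + 0.401×0.127 = 0.23901.
Under exogeneity, PAF = [P(Y=1) − p₀] / P(Y=1).
PAF = (0.23901 − 0.127) / 0.23901 ≈ 0.4686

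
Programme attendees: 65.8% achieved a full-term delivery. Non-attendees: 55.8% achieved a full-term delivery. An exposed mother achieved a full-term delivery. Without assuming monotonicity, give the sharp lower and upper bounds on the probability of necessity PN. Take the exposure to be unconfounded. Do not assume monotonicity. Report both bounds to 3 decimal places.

0.152 ≤ PN ≤ 0.672

p₁ = 0.658, p₀ = 0.558.
Under exogeneity alone the bounds on PN are max{0,(p₁−p₀)/p₁} ≤ PN ≤ min{1,(1−p₀)/p₁}.
  lower = (p₁ − p₀)/p₁ = 0.1 / 0.658 ≈ 0.1520
  upper = min{1, (1 − p₀)/p₁} = 0.442 / 0.658 ≈ 0.6717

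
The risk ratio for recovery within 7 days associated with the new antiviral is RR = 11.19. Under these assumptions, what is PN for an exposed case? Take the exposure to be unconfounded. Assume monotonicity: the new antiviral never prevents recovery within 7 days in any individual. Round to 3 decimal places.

PN ≈ 0.911

Under exogeneity and monotonicity, PN = (RR − 1) / RR = 1 − 1/RR.
PN = (11.19 − 1) / 11.19 = 10.19 / 11.19 ≈ 0.9106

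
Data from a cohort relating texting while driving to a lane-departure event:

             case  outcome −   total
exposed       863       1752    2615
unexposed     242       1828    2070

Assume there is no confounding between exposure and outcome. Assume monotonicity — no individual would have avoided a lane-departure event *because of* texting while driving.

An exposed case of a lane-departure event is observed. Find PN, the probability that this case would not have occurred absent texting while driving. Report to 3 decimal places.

PN ≈ 0.646

p₁ = P(outcome | exposed) = 863/2615 = 0.33002
p₀ = P(outcome | unexposed) = 242/2070 = 0.11691
Under exogeneity and monotonicity, PN = (p₁ − p₀) / p₁.
PN = (0.33002 − 0.11691) / 0.33002 = 0.21311 / 0.33002 ≈ 0.6458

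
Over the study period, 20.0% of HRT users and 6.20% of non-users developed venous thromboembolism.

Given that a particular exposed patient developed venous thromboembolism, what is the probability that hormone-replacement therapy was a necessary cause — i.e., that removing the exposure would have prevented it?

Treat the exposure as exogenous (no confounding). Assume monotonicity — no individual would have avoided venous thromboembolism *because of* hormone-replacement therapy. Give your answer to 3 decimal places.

p₁ = 0.2, p₀ = 0.062.
Under exogeneity and monotonicity, PN = (p₁ − p₀) / p₁.
PN = (0.2 − 0.062) / 0.2 = 0.138 / 0.2 ≈ 0.6900

PN ≈ 0.690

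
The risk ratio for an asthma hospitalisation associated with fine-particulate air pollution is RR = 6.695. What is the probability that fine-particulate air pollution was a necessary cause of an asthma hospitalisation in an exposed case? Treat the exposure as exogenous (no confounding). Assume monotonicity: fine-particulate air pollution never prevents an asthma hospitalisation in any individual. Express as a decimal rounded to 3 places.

Under exogeneity and monotonicity, PN = (RR − 1) / RR = 1 − 1/RR.
PN = (6.695 − 1) / 6.695 = 5.695 / 6.695 ≈ 0.8506

PN ≈ 0.851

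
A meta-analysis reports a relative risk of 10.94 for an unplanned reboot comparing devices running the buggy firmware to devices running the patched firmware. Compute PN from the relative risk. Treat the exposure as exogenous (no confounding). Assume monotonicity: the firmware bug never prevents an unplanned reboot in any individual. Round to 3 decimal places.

Under exogeneity and monotonicity, PN = (RR − 1) / RR = 1 − 1/RR.
PN = (10.94 − 1) / 10.94 = 9.94 / 10.94 ≈ 0.9086

PN ≈ 0.909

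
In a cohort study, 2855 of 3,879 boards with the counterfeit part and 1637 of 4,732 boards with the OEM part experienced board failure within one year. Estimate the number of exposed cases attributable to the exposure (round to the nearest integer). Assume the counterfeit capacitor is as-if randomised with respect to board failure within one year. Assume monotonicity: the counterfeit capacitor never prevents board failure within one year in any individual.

p₁ = P(outcome | exposed) = 2855/3879 = 0.73601
p₀ = P(outcome | unexposed) = 1637/4732 = 0.34594
PN = (p₁ − p₀)/p₁ = (0.73601 − 0.34594) / 0.73601 ≈ 0.52998.
Attributable cases ≈ PN × (exposed cases) = 0.52998 × 2855 ≈ 1513.09.

about 1513 cases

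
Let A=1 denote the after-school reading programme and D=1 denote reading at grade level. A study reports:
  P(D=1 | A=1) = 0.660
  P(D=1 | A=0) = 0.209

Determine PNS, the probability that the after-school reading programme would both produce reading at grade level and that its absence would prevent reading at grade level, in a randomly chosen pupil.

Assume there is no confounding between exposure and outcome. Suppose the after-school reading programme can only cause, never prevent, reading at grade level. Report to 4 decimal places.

Let p₁ = 0.66, p₀ = 0.209.
Under exogeneity and monotonicity, PNS = p₁ − p₀.
PNS = 0.66 − 0.209 = 0.451

PNS ≈ 0.4510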